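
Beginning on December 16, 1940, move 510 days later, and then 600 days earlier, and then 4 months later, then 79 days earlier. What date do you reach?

October 30, 1940

Adding 510 days from December 16, 1940:
December has 31 days, so 31 − 16 = 15 days remain after December 16, 1940; 510 − 15 = 495 left.
January 1941 has 31 days: 495 − 31 = 464 left.
February 1941 has 28 days (1941 is not a leap year): 464 − 28 = 436 left.
March 1941 has 31 days: 436 − 31 = 405 left.
April 1941 has 30 days: 405 − 30 = 375 left.
May 1941 has 31 days: 375 − 31 = 344 left.
June 1941 has 30 days: 344 − 30 = 314 left.
July 1941 has 31 days: 314 − 31 = 283 left.
August 1941 has 31 days: 283 − 31 = 252 left.
September 1941 has 30 days: 252 − 30 = 222 left.
October 1941 has 31 days: 222 − 31 = 191 left.
November 1941 has 30 days: 191 − 30 = 161 left.
December 1941 has 31 days: 161 − 31 = 130 left.
January 1942 has 31 days: 130 − 31 = 99 left.
February 1942 has 28 days (1942 is not a leap year): 99 − 28 = 71 left.
March 1942 has 31 days: 71 − 31 = 40 left.
April 1942 has 30 days: 40 − 30 = 10 left.
10 days into May 1942 → May 10, 1942.
Going back 600 days from May 10, 1942:
Going back 10 days from May 10, 1942 reaches the end of the previous month; 600 − 10 = 590 left.
April 1942 has 30 days: 590 − 30 = 560 left.
March 1942 has 31 days: 560 − 31 = 529 left.
February 1942 has 28 days (1942 is not a leap year): 529 − 28 = 501 left.
January 1942 has 31 days: 501 − 31 = 470 left.
December 1941 has 31 days: 470 − 31 = 439 left.
November 1941 has 30 days: 439 − 30 = 409 left.
October 1941 has 31 days: 409 − 31 = 378 left.
September 1941 has 30 days: 378 − 30 = 348 left.
August 1941 has 31 days: 348 − 31 = 317 left.
July 1941 has 31 days: 317 − 31 = 286 left.
June 1941 has 30 days: 286 − 30 = 256 left.
May 1941 has 31 days: 256 − 31 = 225 left.
April 1941 has 30 days: 225 − 30 = 195 left.
March 1941 has 31 days: 195 − 31 = 164 left.
February 1941 has 28 days (1941 is not a leap year): 164 − 28 = 136 left.
January 1941 has 31 days: 136 − 31 = 105 left.
December 1940 has 31 days: 105 − 31 = 74 left.
November 1940 has 30 days: 74 − 30 = 44 left.
October 1940 has 31 days: 44 − 31 = 13 left.
September 1940 has 30 days; 30 − 13 = 17 → September 17, 1940.
Counting forward 4 months from September 17, 1940:
month 9 + 4 = 13, which is month 1 of year 1941 → January 1941.
Day 17 is valid in January, giving January 17, 1941.
Going back 79 days from January 17, 1941:
Going back 17 days from January 17, 1941 reaches the end of the previous month; 79 − 17 = 62 left.
December 1940 has 31 days: 62 − 31 = 31 left.
November 1940 has 30 days: 31 − 30 = 1 left.
October 1940 has 31 days; 31 − 1 = 30 → October 30, 1940.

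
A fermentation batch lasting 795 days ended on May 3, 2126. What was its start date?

February 28, 2124

Going back 795 days from May 3, 2126.
Going back 3 days from May 3, 2126 reaches the end of the previous month; 795 − 3 = 792 left.
April 2126 has 30 days: 792 − 30 = 762 left.
March 2126 has 31 days: 762 − 31 = 731 left.
February 2126 has 28 days (2126 is not a leap year): 731 − 28 = 703 left.
January 2126 has 31 days: 703 − 31 = 672 left.
December 2125 has 31 days: 672 − 31 = 641 left.
November 2125 has 30 days: 641 − 30 = 611 left.
October 2125 has 31 days: 611 − 31 = 580 left.
September 2125 has 30 days: 580 − 30 = 550 left.
August 2125 has 31 days: 550 − 31 = 519 left.
July 2125 has 31 days: 519 − 31 = 488 left.
June 2125 has 30 days: 488 − 30 = 458 left.
May 2125 has 31 days: 458 − 31 = 427 left.
April 2125 has 30 days: 427 − 30 = 397 left.
March 2125 has 31 days: 397 − 31 = 366 left.
February 2125 has 28 days (2125 is not a leap year): 366 − 28 = 338 left.
January 2125 has 31 days: 338 − 31 = 307 left.
December 2124 has 31 days: 307 − 31 = 276 left.
November 2124 has 30 days: 276 − 30 = 246 left.
October 2124 has 31 days: 246 − 31 = 215 left.
September 2124 has 30 days: 215 − 30 = 185 left.
August 2124 has 31 days: 185 − 31 = 154 left.
July 2124 has 31 days: 154 − 31 = 123 left.
June 2124 has 30 days: 123 − 30 = 93 left.
May 2124 has 31 days: 93 − 31 = 62 left.
April 2124 has 30 days: 62 − 30 = 32 left.
March 2124 has 31 days: 32 − 31 = 1 left.
February 2124 has 29 days; 29 − 1 = 28 → February 28, 2124.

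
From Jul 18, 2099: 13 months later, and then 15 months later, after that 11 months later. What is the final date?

October 18, 2102

Advancing 13 months from July 18, 2099:
month 7 + 13 = 20, which is month 8 of year 2100 → August 2100.
Day 18 is valid in August, giving August 18, 2100.
Counting forward 15 months from August 18, 2100:
month 8 + 15 = 23, which is month 11 of year 2101 → November 2101.
Day 18 is valid in November, giving November 18, 2101.
Adding 11 months from November 18, 2101:
month 11 + 11 = 22, which is month 10 of year 2102 → October 2102.
Day 18 is valid in October, giving October 18, 2102.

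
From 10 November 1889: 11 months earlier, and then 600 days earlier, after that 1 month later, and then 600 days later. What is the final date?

January 9, 1889

Going back 11 months from November 10, 1889:
month 11 − 11 = 0, which is month 12 of year 1888 → December 1888.
Day 10 is valid in December, giving December 10, 1888.
Subtracting 600 days from December 10, 1888:
Going back 10 days from December 10, 1888 reaches the end of the previous month; 600 − 10 = 590 left.
November 1888 has 30 days: 590 − 30 = 560 left.
October 1888 has 31 days: 560 − 31 = 529 left.
September 1888 has 30 days: 529 − 30 = 499 left.
August 1888 has 31 days: 499 − 31 = 468 left.
July 1888 has 31 days: 468 − 31 = 437 left.
June 1888 has 30 days: 437 − 30 = 407 left.
May 1888 has 31 days: 407 − 31 = 376 left.
April 1888 has 30 days: 376 − 30 = 346 left.
March 1888 has 31 days: 346 − 31 = 315 left.
February 1888 has 29 days (1888 is a leap year): 315 − 29 = 286 left.
January 1888 has 31 days: 286 − 31 = 255 left.
December 1887 has 31 days: 255 − 31 = 224 left.
November 1887 has 30 days: 224 − 30 = 194 left.
October 1887 has 31 days: 194 − 31 = 163 left.
September 1887 has 30 days: 163 − 30 = 133 left.
August 1887 has 31 days: 133 − 31 = 102 left.
July 1887 has 31 days: 102 − 31 = 71 left.
June 1887 has 30 days: 71 − 30 = 41 left.
May 1887 has 31 days: 41 − 31 = 10 left.
April 1887 has 30 days; 30 − 10 = 20 → April 20, 1887.
Advancing 1 month from April 20, 1887:
month 4 + 1 = 5 → May 1887.
Day 20 is valid in May, giving May 20, 1887.
Counting forward 600 days from May 20, 1887:
May has 31 days, so 31 − 20 = 11 days remain after May 20, 1887; 600 − 11 = 589 left.
June 1887 has 30 days: 589 − 30 = 559 left.
July 1887 has 31 days: 559 − 31 = 528 left.
August 1887 has 31 days: 528 − 31 = 497 left.
September 1887 has 30 days: 497 − 30 = 467 left.
October 1887 has 31 days: 467 − 31 = 436 left.
November 1887 has 30 days: 436 − 30 = 406 left.
December 1887 has 31 days: 406 − 31 = 375 left.
January 1888 has 31 days: 375 − 31 = 344 left.
February 1888 has 29 days (1888 is a leap year): 344 − 29 = 315 left.
March 1888 has 31 days: 315 − 31 = 284 left.
April 1888 has 30 days: 284 − 30 = 254 left.
May 1888 has 31 days: 254 − 31 = 223 left.
June 1888 has 30 days: 223 − 30 = 193 left.
July 1888 has 31 days: 193 − 31 = 162 left.
August 1888 has 31 days: 162 − 31 = 131 left.
September 1888 has 30 days: 131 − 30 = 101 left.
October 1888 has 31 days: 101 − 31 = 70 left.
November 1888 has 30 days: 70 − 30 = 40 left.
December 1888 has 31 days: 40 − 31 = 9 left.
9 days into January 1889 → January 9, 1889.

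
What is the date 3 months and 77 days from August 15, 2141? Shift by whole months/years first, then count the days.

January 31, 2142

Counting forward 3 months and 77 days from August 15, 2141: first the month/year part, then the days.
month 8 + 3 = 11 → November 2141.
Day 15 is valid in November, giving November 15, 2141.
Now add 77 days from November 15, 2141.
November has 30 days, so 30 − 15 = 15 days remain after November 15, 2141; 77 − 15 = 62 left.
December 2141 has 31 days: 62 − 31 = 31 left.
31 days into January 2142 → January 31, 2142.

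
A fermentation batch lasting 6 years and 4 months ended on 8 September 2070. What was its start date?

Counting back 6 years and 4 months from September 8, 2070.
-6 years → 2064; month 9 − 4 = 5 → May 2064.
Day 8 is valid in May, giving May 8, 2064.

May 8, 2064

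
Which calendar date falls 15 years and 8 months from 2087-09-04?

Counting forward 15 years and 8 months from September 4, 2087.
+15 years → 2102; month 9 + 8 = 17, which is month 5 of year 2103 → May 2103.
Day 4 is valid in May, giving May 4, 2103.

May 4, 2103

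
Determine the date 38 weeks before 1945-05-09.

August 16, 1944

Counting back 38 weeks = 266 days from May 9, 1945.
Going back 9 days from May 9, 1945 reaches the end of the previous month; 266 − 9 = 257 left.
April 1945 has 30 days: 257 − 30 = 227 left.
March 1945 has 31 days: 227 − 31 = 196 left.
February 1945 has 28 days (1945 is not a leap year): 196 − 28 = 168 left.
January 1945 has 31 days: 168 − 31 = 137 left.
December 1944 has 31 days: 137 − 31 = 106 left.
November 1944 has 30 days: 106 − 30 = 76 left.
October 1944 has 31 days: 76 − 31 = 45 left.
September 1944 has 30 days: 45 − 30 = 15 left.
August 1944 has 31 days; 31 − 15 = 16 → August 16, 1944.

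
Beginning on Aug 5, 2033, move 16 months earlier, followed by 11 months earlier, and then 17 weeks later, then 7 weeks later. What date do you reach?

October 20, 2031

Going back 16 months from August 5, 2033:
month 8 − 16 = -8, which is month 4 of year 2032 → April 2032.
Day 5 is valid in April, giving April 5, 2032.
Subtracting 11 months from April 5, 2032:
month 4 − 11 = -7, which is month 5 of year 2031 → May 2031.
Day 5 is valid in May, giving May 5, 2031.
Counting forward 17 weeks (= 119 days) from May 5, 2031:
May has 31 days, so 31 − 5 = 26 days remain after May 5, 2031; 119 − 26 = 93 left.
June 2031 has 30 days: 93 − 30 = 63 left.
July 2031 has 31 days: 63 − 31 = 32 left.
August 2031 has 31 days: 32 − 31 = 1 left.
1 day into September 2031 → September 1, 2031.
Advancing 7 weeks (= 49 days) from September 1, 2031:
September has 30 days, so 30 − 1 = 29 days remain after September 1, 2031; 49 − 29 = 20 left.
20 days into October 2031 → October 20, 2031.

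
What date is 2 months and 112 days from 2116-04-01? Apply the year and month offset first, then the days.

September 21, 2116

Counting forward 2 months and 112 days from April 1, 2116: first the month/year part, then the days.
month 4 + 2 = 6 → June 2116.
Day 1 is valid in June, giving June 1, 2116.
Now add 112 days from June 1, 2116.
June has 30 days, so 30 − 1 = 29 days remain after June 1, 2116; 112 − 29 = 83 left.
July 2116 has 31 days: 83 − 31 = 52 left.
August 2116 has 31 days: 52 − 31 = 21 left.
21 days into September 2116 → September 21, 2116.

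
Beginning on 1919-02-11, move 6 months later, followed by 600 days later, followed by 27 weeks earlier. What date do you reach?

September 25, 1920

Counting forward 6 months from February 11, 1919:
month 2 + 6 = 8 → August 1919.
Day 11 is valid in August, giving August 11, 1919.
Counting forward 600 days from August 11, 1919:
August has 31 days, so 31 − 11 = 20 days remain after August 11, 1919; 600 − 20 = 580 left.
September 1919 has 30 days: 580 − 30 = 550 left.
October 1919 has 31 days: 550 − 31 = 519 left.
November 1919 has 30 days: 519 − 30 = 489 left.
December 1919 has 31 days: 489 − 31 = 458 left.
January 1920 has 31 days: 458 − 31 = 427 left.
February 1920 has 29 days (1920 is a leap year): 427 − 29 = 398 left.
March 1920 has 31 days: 398 − 31 = 367 left.
April 1920 has 30 days: 367 − 30 = 337 left.
May 1920 has 31 days: 337 − 31 = 306 left.
June 1920 has 30 days: 306 − 30 = 276 left.
July 1920 has 31 days: 276 − 31 = 245 left.
August 1920 has 31 days: 245 − 31 = 214 left.
September 1920 has 30 days: 214 − 30 = 184 left.
October 1920 has 31 days: 184 − 31 = 153 left.
November 1920 has 30 days: 153 − 30 = 123 left.
December 1920 has 31 days: 123 − 31 = 92 left.
January 1921 has 31 days: 92 − 31 = 61 left.
February 1921 has 28 days (1921 is not a leap year): 61 − 28 = 33 left.
March 1921 has 31 days: 33 − 31 = 2 left.
2 days into April 1921 → April 2, 1921.
Counting back 27 weeks (= 189 days) from April 2, 1921:
Going back 2 days from April 2, 1921 reaches the end of the previous month; 189 − 2 = 187 left.
March 1921 has 31 days: 187 − 31 = 156 left.
February 1921 has 28 days (1921 is not a leap year): 156 − 28 = 128 left.
January 1921 has 31 days: 128 − 31 = 97 left.
December 1920 has 31 days: 97 − 31 = 66 left.
November 1920 has 30 days: 66 − 30 = 36 left.
October 1920 has 31 days: 36 − 31 = 5 left.
September 1920 has 30 days; 30 − 5 = 25 → September 25, 1920.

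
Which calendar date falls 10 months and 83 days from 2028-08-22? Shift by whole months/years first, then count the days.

Counting forward 10 months and 83 days from August 22, 2028: first the month/year part, then the days.
month 8 + 10 = 18, which is month 6 of year 2029 → June 2029.
Day 22 is valid in June, giving June 22, 2029.
Now add 83 days from June 22, 2029.
June has 30 days, so 30 − 22 = 8 days remain after June 22, 2029; 83 − 8 = 75 left.
July 2029 has 31 days: 75 − 31 = 44 left.
August 2029 has 31 days: 44 − 31 = 13 left.
13 days into September 2029 → September 13, 2029.

September 13, 2029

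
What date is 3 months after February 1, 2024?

Adding 3 months from February 1, 2024.
month 2 + 3 = 5 → May 2024.
Day 1 is valid in May, giving May 1, 2024.

May 1, 2024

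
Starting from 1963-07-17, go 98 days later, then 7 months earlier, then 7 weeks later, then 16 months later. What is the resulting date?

September 11, 1964

Adding 98 days from July 17, 1963:
July has 31 days, so 31 − 17 = 14 days remain after July 17, 1963; 98 − 14 = 84 left.
August 1963 has 31 days: 84 − 31 = 53 left.
September 1963 has 30 days: 53 − 30 = 23 left.
23 days into October 1963 → October 23, 1963.
Counting back 7 months from October 23, 1963:
month 10 − 7 = 3 → March 1963.
Day 23 is valid in March, giving March 23, 1963.
Adding 7 weeks (= 49 days) from March 23, 1963:
March has 31 days, so 31 − 23 = 8 days remain after March 23, 1963; 49 − 8 = 41 left.
April 1963 has 30 days: 41 − 30 = 11 left.
11 days into May 1963 → May 11, 1963.
Advancing 16 months from May 11, 1963:
month 5 + 16 = 21, which is month 9 of year 1964 → September 1964.
Day 11 is valid in September, giving September 11, 1964.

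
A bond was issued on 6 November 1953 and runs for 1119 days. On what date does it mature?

November 29, 1956

Counting forward 1119 days from November 6, 1953.
November has 30 days, so 30 − 6 = 24 days remain after November 6, 1953; 1119 − 24 = 1095 left.
December 1953 has 31 days: 1095 − 31 = 1064 left.
January 1954 has 31 days: 1064 − 31 = 1033 left.
February 1954 has 28 days (1954 is not a leap year): 1033 − 28 = 1005 left.
March 1954 has 31 days: 1005 − 31 = 974 left.
April 1954 has 30 days: 974 − 30 = 944 left.
May 1954 has 31 days: 944 − 31 = 913 left.
June 1954 has 30 days: 913 − 30 = 883 left.
July 1954 has 31 days: 883 − 31 = 852 left.
August 1954 has 31 days: 852 − 31 = 821 left.
September 1954 has 30 days: 821 − 30 = 791 left.
October 1954 has 31 days: 791 − 31 = 760 left.
November 1954 has 30 days: 760 − 30 = 730 left.
December 1954 has 31 days: 730 − 31 = 699 left.
January 1955 has 31 days: 699 − 31 = 668 left.
February 1955 has 28 days (1955 is not a leap year): 668 − 28 = 640 left.
March 1955 has 31 days: 640 − 31 = 609 left.
April 1955 has 30 days: 609 − 30 = 579 left.
May 1955 has 31 days: 579 − 31 = 548 left.
June 1955 has 30 days: 548 − 30 = 518 left.
July 1955 has 31 days: 518 − 31 = 487 left.
August 1955 has 31 days: 487 − 31 = 456 left.
September 1955 has 30 days: 456 − 30 = 426 left.
October 1955 has 31 days: 426 − 31 = 395 left.
November 1955 has 30 days: 395 − 30 = 365 left.
December 1955 has 31 days: 365 − 31 = 334 left.
January 1956 has 31 days: 334 − 31 = 303 left.
February 1956 has 29 days (1956 is a leap year): 303 − 29 = 274 left.
March 1956 has 31 days: 274 − 31 = 243 left.
April 1956 has 30 days: 243 − 30 = 213 left.
May 1956 has 31 days: 213 − 31 = 182 left.
June 1956 has 30 days: 182 − 30 = 152 left.
July 1956 has 31 days: 152 − 31 = 121 left.
August 1956 has 31 days: 121 − 31 = 90 left.
September 1956 has 30 days: 90 − 30 = 60 left.
October 1956 has 31 days: 60 − 31 = 29 left.
29 days into November 1956 → November 29, 1956.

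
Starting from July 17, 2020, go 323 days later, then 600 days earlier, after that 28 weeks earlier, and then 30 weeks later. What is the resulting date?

October 28, 2019

Advancing 323 days from July 17, 2020:
July has 31 days, so 31 − 17 = 14 days remain after July 17, 2020; 323 − 14 = 309 left.
August 2020 has 31 days: 309 − 31 = 278 left.
September 2020 has 30 days: 278 − 30 = 248 left.
October 2020 has 31 days: 248 − 31 = 217 left.
November 2020 has 30 days: 217 − 30 = 187 left.
December 2020 has 31 days: 187 − 31 = 156 left.
January 2021 has 31 days: 156 − 31 = 125 left.
February 2021 has 28 days (2021 is not a leap year): 125 − 28 = 97 left.
March 2021 has 31 days: 97 − 31 = 66 left.
April 2021 has 30 days: 66 − 30 = 36 left.
May 2021 has 31 days: 36 − 31 = 5 left.
5 days into June 2021 → June 5, 2021.
Counting back 600 days from June 5, 2021:
Going back 5 days from June 5, 2021 reaches the end of the previous month; 600 − 5 = 595 left.
May 2021 has 31 days: 595 − 31 = 564 left.
April 2021 has 30 days: 564 − 30 = 534 left.
March 2021 has 31 days: 534 − 31 = 503 left.
February 2021 has 28 days (2021 is not a leap year): 503 − 28 = 475 left.
January 2021 has 31 days: 475 − 31 = 444 left.
December 2020 has 31 days: 444 − 31 = 413 left.
November 2020 has 30 days: 413 − 30 = 383 left.
October 2020 has 31 days: 383 − 31 = 352 left.
September 2020 has 30 days: 352 − 30 = 322 left.
August 2020 has 31 days: 322 − 31 = 291 left.
July 2020 has 31 days: 291 − 31 = 260 left.
June 2020 has 30 days: 260 − 30 = 230 left.
May 2020 has 31 days: 230 − 31 = 199 left.
April 2020 has 30 days: 199 − 30 = 169 left.
March 2020 has 31 days: 169 − 31 = 138 left.
February 2020 has 29 days (2020 is a leap year): 138 − 29 = 109 left.
January 2020 has 31 days: 109 − 31 = 78 left.
December 2019 has 31 days: 78 − 31 = 47 left.
November 2019 has 30 days: 47 − 30 = 17 left.
October 2019 has 31 days; 31 − 17 = 14 → October 14, 2019.
Going back 28 weeks (= 196 days) from October 14, 2019:
Going back 14 days from October 14, 2019 reaches the end of the previous month; 196 − 14 = 182 left.
September 2019 has 30 days: 182 − 30 = 152 left.
August 2019 has 31 days: 152 − 31 = 121 left.
July 2019 has 31 days: 121 − 31 = 90 left.
June 2019 has 30 days: 90 − 30 = 60 left.
May 2019 has 31 days: 60 − 31 = 29 left.
April 2019 has 30 days; 30 − 29 = 1 → April 1, 2019.
Counting forward 30 weeks (= 210 days) from April 1, 2019:
April has 30 days, so 30 − 1 = 29 days remain after April 1, 2019; 210 − 29 = 181 left.
May 2019 has 31 days: 181 − 31 = 150 left.
June 2019 has 30 days: 150 − 30 = 120 left.
July 2019 has 31 days: 120 − 31 = 89 left.
August 2019 has 31 days: 89 − 31 = 58 left.
September 2019 has 30 days: 58 − 30 = 28 left.
28 days into October 2019 → October 28, 2019.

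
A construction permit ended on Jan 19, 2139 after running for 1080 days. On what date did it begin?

February 4, 2136

Going back 1080 days from January 19, 2139.
Going back 19 days from January 19, 2139 reaches the end of the previous month; 1080 − 19 = 1061 left.
December 2138 has 31 days: 1061 − 31 = 1030 left.
November 2138 has 30 days: 1030 − 30 = 1000 left.
October 2138 has 31 days: 1000 − 31 = 969 left.
September 2138 has 30 days: 969 − 30 = 939 left.
August 2138 has 31 days: 939 − 31 = 908 left.
July 2138 has 31 days: 908 − 31 = 877 left.
June 2138 has 30 days: 877 − 30 = 847 left.
May 2138 has 31 days: 847 − 31 = 816 left.
April 2138 has 30 days: 816 − 30 = 786 left.
March 2138 has 31 days: 786 − 31 = 755 left.
February 2138 has 28 days (2138 is not a leap year): 755 − 28 = 727 left.
January 2138 has 31 days: 727 − 31 = 696 left.
December 2137 has 31 days: 696 − 31 = 665 left.
November 2137 has 30 days: 665 − 30 = 635 left.
October 2137 has 31 days: 635 − 31 = 604 left.
September 2137 has 30 days: 604 − 30 = 574 left.
August 2137 has 31 days: 574 − 31 = 543 left.
July 2137 has 31 days: 543 − 31 = 512 left.
June 2137 has 30 days: 512 − 30 = 482 left.
May 2137 has 31 days: 482 − 31 = 451 left.
April 2137 has 30 days: 451 − 30 = 421 left.
March 2137 has 31 days: 421 − 31 = 390 left.
February 2137 has 28 days (2137 is not a leap year): 390 − 28 = 362 left.
January 2137 has 31 days: 362 − 31 = 331 left.
December 2136 has 31 days: 331 − 31 = 300 left.
November 2136 has 30 days: 300 − 30 = 270 left.
October 2136 has 31 days: 270 − 31 = 239 left.
September 2136 has 30 days: 239 − 30 = 209 left.
August 2136 has 31 days: 209 − 31 = 178 left.
July 2136 has 31 days: 178 − 31 = 147 left.
June 2136 has 30 days: 147 − 30 = 117 left.
May 2136 has 31 days: 117 − 31 = 86 left.
April 2136 has 30 days: 86 − 30 = 56 left.
March 2136 has 31 days: 56 − 31 = 25 left.
February 2136 has 29 days; 29 − 25 = 4 → February 4, 2136.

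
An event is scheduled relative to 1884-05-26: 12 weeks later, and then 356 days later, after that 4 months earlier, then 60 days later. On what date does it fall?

June 8, 1885

Advancing 12 weeks (= 84 days) from May 26, 1884:
May has 31 days, so 31 − 26 = 5 days remain after May 26, 1884; 84 − 5 = 79 left.
June 1884 has 30 days: 79 − 30 = 49 left.
July 1884 has 31 days: 49 − 31 = 18 left.
18 days into August 1884 → August 18, 1884.
Advancing 356 days from August 18, 1884:
August has 31 days, so 31 − 18 = 13 days remain after August 18, 1884; 356 − 13 = 343 left.
September 1884 has 30 days: 343 − 30 = 313 left.
October 1884 has 31 days: 313 − 31 = 282 left.
November 1884 has 30 days: 282 − 30 = 252 left.
December 1884 has 31 days: 252 − 31 = 221 left.
January 1885 has 31 days: 221 − 31 = 190 left.
February 1885 has 28 days (1885 is not a leap year): 190 − 28 = 162 left.
March 1885 has 31 days: 162 − 31 = 131 left.
April 1885 has 30 days: 131 − 30 = 101 left.
May 1885 has 31 days: 101 − 31 = 70 left.
June 1885 has 30 days: 70 − 30 = 40 left.
July 1885 has 31 days: 40 − 31 = 9 left.
9 days into August 1885 → August 9, 1885.
Counting back 4 months from August 9, 1885:
month 8 − 4 = 4 → April 1885.
Day 9 is valid in April, giving April 9, 1885.
Adding 60 days from April 9, 1885:
April has 30 days, so 30 − 9 = 21 days remain after April 9, 1885; 60 − 21 = 39 left.
May 1885 has 31 days: 39 − 31 = 8 left.
8 days into June 1885 → June 8, 1885.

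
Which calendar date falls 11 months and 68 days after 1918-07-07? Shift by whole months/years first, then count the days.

Adding 11 months and 68 days from July 7, 1918: first the month/year part, then the days.
month 7 + 11 = 18, which is month 6 of year 1919 → June 1919.
Day 7 is valid in June, giving June 7, 1919.
Now add 68 days from June 7, 1919.
June has 30 days, so 30 − 7 = 23 days remain after June 7, 1919; 68 − 23 = 45 left.
July 1919 has 31 days: 45 − 31 = 14 left.
14 days into August 1919 → August 14, 1919.

August 14, 1919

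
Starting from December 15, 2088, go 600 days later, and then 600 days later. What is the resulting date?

Adding 600 days from December 15, 2088:
December has 31 days, so 31 − 15 = 16 days remain after December 15, 2088; 600 − 16 = 584 left.
January 2089 has 31 days: 584 − 31 = 553 left.
February 2089 has 28 days (2089 is not a leap year): 553 − 28 = 525 left.
March 2089 has 31 days: 525 − 31 = 494 left.
April 2089 has 30 days: 494 − 30 = 464 left.
May 2089 has 31 days: 464 − 31 = 433 left.
June 2089 has 30 days: 433 − 30 = 403 left.
July 2089 has 31 days: 403 − 31 = 372 left.
August 2089 has 31 days: 372 − 31 = 341 left.
September 2089 has 30 days: 341 − 30 = 311 left.
October 2089 has 31 days: 311 − 31 = 280 left.
November 2089 has 30 days: 280 − 30 = 250 left.
December 2089 has 31 days: 250 − 31 = 219 left.
January 2090 has 31 days: 219 − 31 = 188 left.
February 2090 has 28 days (2090 is not a leap year): 188 − 28 = 160 left.
March 2090 has 31 days: 160 − 31 = 129 left.
April 2090 has 30 days: 129 − 30 = 99 left.
May 2090 has 31 days: 99 − 31 = 68 left.
June 2090 has 30 days: 68 − 30 = 38 left.
July 2090 has 31 days: 38 − 31 = 7 left.
7 days into August 2090 → August 7, 2090.
Adding 600 days from August 7, 2090:
August has 31 days, so 31 − 7 = 24 days remain after August 7, 2090; 600 − 24 = 576 left.
September 2090 has 30 days: 576 − 30 = 546 left.
October 2090 has 31 days: 546 − 31 = 515 left.
November 2090 has 30 days: 515 − 30 = 485 left.
December 2090 has 31 days: 485 − 31 = 454 left.
January 2091 has 31 days: 454 − 31 = 423 left.
February 2091 has 28 days (2091 is not a leap year): 423 − 28 = 395 left.
March 2091 has 31 days: 395 − 31 = 364 left.
April 2091 has 30 days: 364 − 30 = 334 left.
May 2091 has 31 days: 334 − 31 = 303 left.
June 2091 has 30 days: 303 − 30 = 273 left.
July 2091 has 31 days: 273 − 31 = 242 left.
August 2091 has 31 days: 242 − 31 = 211 left.
September 2091 has 30 days: 211 − 30 = 181 left.
October 2091 has 31 days: 181 − 31 = 150 left.
November 2091 has 30 days: 150 − 30 = 120 left.
December 2091 has 31 days: 120 − 31 = 89 left.
January 2092 has 31 days: 89 − 31 = 58 left.
February 2092 has 29 days (2092 is a leap year): 58 − 29 = 29 left.
29 days into March 2092 → March 29, 2092.

March 29, 2092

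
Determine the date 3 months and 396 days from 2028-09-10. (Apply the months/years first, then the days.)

Counting forward 3 months and 396 days from September 10, 2028: first the month/year part, then the days.
month 9 + 3 = 12 → December 2028.
Day 10 is valid in December, giving December 10, 2028.
Now add 396 days from December 10, 2028.
December has 31 days, so 31 − 10 = 21 days remain after December 10, 2028; 396 − 21 = 375 left.
January 2029 has 31 days: 375 − 31 = 344 left.
February 2029 has 28 days (2029 is not a leap year): 344 − 28 = 316 left.
March 2029 has 31 days: 316 − 31 = 285 left.
April 2029 has 30 days: 285 − 30 = 255 left.
May 2029 has 31 days: 255 − 31 = 224 left.
June 2029 has 30 days: 224 − 30 = 194 left.
July 2029 has 31 days: 194 − 31 = 163 left.
August 2029 has 31 days: 163 − 31 = 132 left.
September 2029 has 30 days: 132 − 30 = 102 left.
October 2029 has 31 days: 102 − 31 = 71 left.
November 2029 has 30 days: 71 − 30 = 41 left.
December 2029 has 31 days: 41 − 31 = 10 left.
10 days into January 2030 → January 10, 2030.

January 10, 2030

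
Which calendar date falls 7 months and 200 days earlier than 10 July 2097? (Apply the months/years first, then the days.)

Going back 7 months and 200 days from July 10, 2097: first the month/year part, then the days.
month 7 − 7 = 0, which is month 12 of year 2096 → December 2096.
Day 10 is valid in December, giving December 10, 2096.
Now subtract 200 days from December 10, 2096.
Going back 10 days from December 10, 2096 reaches the end of the previous month; 200 − 10 = 190 left.
November 2096 has 30 days: 190 − 30 = 160 left.
October 2096 has 31 days: 160 − 31 = 129 left.
September 2096 has 30 days: 129 − 30 = 99 left.
August 2096 has 31 days: 99 − 31 = 68 left.
July 2096 has 31 days: 68 − 31 = 37 left.
June 2096 has 30 days: 37 − 30 = 7 left.
May 2096 has 31 days; 31 − 7 = 24 → May 24, 2096.

May 24, 2096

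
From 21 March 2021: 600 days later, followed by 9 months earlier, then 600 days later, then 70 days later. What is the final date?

Counting forward 600 days from March 21, 2021:
March has 31 days, so 31 − 21 = 10 days remain after March 21, 2021; 600 − 10 = 590 left.
April 2021 has 30 days: 590 − 30 = 560 left.
May 2021 has 31 days: 560 − 31 = 529 left.
June 2021 has 30 days: 529 − 30 = 499 left.
July 2021 has 31 days: 499 − 31 = 468 left.
August 2021 has 31 days: 468 − 31 = 437 left.
September 2021 has 30 days: 437 − 30 = 407 left.
October 2021 has 31 days: 407 − 31 = 376 left.
November 2021 has 30 days: 376 − 30 = 346 left.
December 2021 has 31 days: 346 − 31 = 315 left.
January 2022 has 31 days: 315 − 31 = 284 left.
February 2022 has 28 days (2022 is not a leap year): 284 − 28 = 256 left.
March 2022 has 31 days: 256 − 31 = 225 left.
April 2022 has 30 days: 225 − 30 = 195 left.
May 2022 has 31 days: 195 − 31 = 164 left.
June 2022 has 30 days: 164 − 30 = 134 left.
July 2022 has 31 days: 134 − 31 = 103 left.
August 2022 has 31 days: 103 − 31 = 72 left.
September 2022 has 30 days: 72 − 30 = 42 left.
October 2022 has 31 days: 42 − 31 = 11 left.
11 days into November 2022 → November 11, 2022.
Counting back 9 months from November 11, 2022:
month 11 − 9 = 2 → February 2022.
Day 11 is valid in February, giving February 11, 2022.
Adding 600 days from February 11, 2022:
February has 28 days, so 28 − 11 = 17 days remain after February 11, 2022; 600 − 17 = 583 left.
March 2022 has 31 days: 583 − 31 = 552 left.
April 2022 has 30 days: 552 − 30 = 522 left.
May 2022 has 31 days: 522 − 31 = 491 left.
June 2022 has 30 days: 491 − 30 = 461 left.
July 2022 has 31 days: 461 − 31 = 430 left.
August 2022 has 31 days: 430 − 31 = 399 left.
September 2022 has 30 days: 399 − 30 = 369 left.
October 2022 has 31 days: 369 − 31 = 338 left.
November 2022 has 30 days: 338 − 30 = 308 left.
December 2022 has 31 days: 308 − 31 = 277 left.
January 2023 has 31 days: 277 − 31 = 246 left.
February 2023 has 28 days (2023 is not a leap year): 246 − 28 = 218 left.
March 2023 has 31 days: 218 − 31 = 187 left.
April 2023 has 30 days: 187 − 30 = 157 left.
May 2023 has 31 days: 157 − 31 = 126 left.
June 2023 has 30 days: 126 − 30 = 96 left.
July 2023 has 31 days: 96 − 31 = 65 left.
August 2023 has 31 days: 65 − 31 = 34 left.
September 2023 has 30 days: 34 − 30 = 4 left.
4 days into October 2023 → October 4, 2023.
Advancing 70 days from October 4, 2023:
October has 31 days, so 31 − 4 = 27 days remain after October 4, 2023; 70 − 27 = 43 left.
November 2023 has 30 days: 43 − 30 = 13 left.
13 days into December 2023 → December 13, 2023.

December 13, 2023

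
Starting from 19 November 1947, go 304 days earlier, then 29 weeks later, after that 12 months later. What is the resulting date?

Subtracting 304 days from November 19, 1947:
Going back 19 days from November 19, 1947 reaches the end of the previous month; 304 − 19 = 285 left.
October 1947 has 31 days: 285 − 31 = 254 left.
September 1947 has 30 days: 254 − 30 = 224 left.
August 1947 has 31 days: 224 − 31 = 193 left.
July 1947 has 31 days: 193 − 31 = 162 left.
June 1947 has 30 days: 162 − 30 = 132 left.
May 1947 has 31 days: 132 − 31 = 101 left.
April 1947 has 30 days: 101 − 30 = 71 left.
March 1947 has 31 days: 71 − 31 = 40 left.
February 1947 has 28 days (1947 is not a leap year): 40 − 28 = 12 left.
January 1947 has 31 days; 31 − 12 = 19 → January 19, 1947.
Adding 29 weeks (= 203 days) from January 19, 1947:
January has 31 days, so 31 − 19 = 12 days remain after January 19, 1947; 203 − 12 = 191 left.
February 1947 has 28 days (1947 is not a leap year): 191 − 28 = 163 left.
March 1947 has 31 days: 163 − 31 = 132 left.
April 1947 has 30 days: 132 − 30 = 102 left.
May 1947 has 31 days: 102 − 31 = 71 left.
June 1947 has 30 days: 71 − 30 = 41 left.
July 1947 has 31 days: 41 − 31 = 10 left.
10 days into August 1947 → August 10, 1947.
Advancing 12 months from August 10, 1947:
month 8 + 12 = 20, which is month 8 of year 1948 → August 1948.
Day 10 is valid in August, giving August 10, 1948.

August 10, 1948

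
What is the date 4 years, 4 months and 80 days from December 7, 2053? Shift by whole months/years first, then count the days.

Counting forward 4 years, 4 months and 80 days from December 7, 2053: first the month/year part, then the days.
+4 years → 2057; month 12 + 4 = 16, which is month 4 of year 2058 → April 2058.
Day 7 is valid in April, giving April 7, 2058.
Now add 80 days from April 7, 2058.
April has 30 days, so 30 − 7 = 23 days remain after April 7, 2058; 80 − 23 = 57 left.
May 2058 has 31 days: 57 − 31 = 26 left.
26 days into June 2058 → June 26, 2058.

June 26, 2058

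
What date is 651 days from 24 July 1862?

Counting forward 651 days from July 24, 1862.
July has 31 days, so 31 − 24 = 7 days remain after July 24, 1862; 651 − 7 = 644 left.
August 1862 has 31 days: 644 − 31 = 613 left.
September 1862 has 30 days: 613 − 30 = 583 left.
October 1862 has 31 days: 583 − 31 = 552 left.
November 1862 has 30 days: 552 − 30 = 522 left.
December 1862 has 31 days: 522 − 31 = 491 left.
January 1863 has 31 days: 491 − 31 = 460 left.
February 1863 has 28 days (1863 is not a leap year): 460 − 28 = 432 left.
March 1863 has 31 days: 432 − 31 = 401 left.
April 1863 has 30 days: 401 − 30 = 371 left.
May 1863 has 31 days: 371 − 31 = 340 left.
June 1863 has 30 days: 340 − 30 = 310 left.
July 1863 has 31 days: 310 − 31 = 279 left.
August 1863 has 31 days: 279 − 31 = 248 left.
September 1863 has 30 days: 248 − 30 = 218 left.
October 1863 has 31 days: 218 − 31 = 187 left.
November 1863 has 30 days: 187 − 30 = 157 left.
December 1863 has 31 days: 157 − 31 = 126 left.
January 1864 has 31 days: 126 − 31 = 95 left.
February 1864 has 29 days (1864 is a leap year): 95 − 29 = 66 left.
March 1864 has 31 days: 66 − 31 = 35 left.
April 1864 has 30 days: 35 − 30 = 5 left.
5 days into May 1864 → May 5, 1864.

May 5, 1864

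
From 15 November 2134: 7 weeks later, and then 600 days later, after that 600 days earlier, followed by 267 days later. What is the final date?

September 27, 2135

Advancing 7 weeks (= 49 days) from November 15, 2134:
November has 30 days, so 30 − 15 = 15 days remain after November 15, 2134; 49 − 15 = 34 left.
December 2134 has 31 days: 34 − 31 = 3 left.
3 days into January 2135 → January 3, 2135.
Counting forward 600 days from January 3, 2135:
January has 31 days, so 31 − 3 = 28 days remain after January 3, 2135; 600 − 28 = 572 left.
February 2135 has 28 days (2135 is not a leap year): 572 − 28 = 544 left.
March 2135 has 31 days: 544 − 31 = 513 left.
April 2135 has 30 days: 513 − 30 = 483 left.
May 2135 has 31 days: 483 − 31 = 452 left.
June 2135 has 30 days: 452 − 30 = 422 left.
July 2135 has 31 days: 422 − 31 = 391 left.
August 2135 has 31 days: 391 − 31 = 360 left.
September 2135 has 30 days: 360 − 30 = 330 left.
October 2135 has 31 days: 330 − 31 = 299 left.
November 2135 has 30 days: 299 − 30 = 269 left.
December 2135 has 31 days: 269 − 31 = 238 left.
January 2136 has 31 days: 238 − 31 = 207 left.
February 2136 has 29 days (2136 is a leap year): 207 − 29 = 178 left.
March 2136 has 31 days: 178 − 31 = 147 left.
April 2136 has 30 days: 147 − 30 = 117 left.
May 2136 has 31 days: 117 − 31 = 86 left.
June 2136 has 30 days: 86 − 30 = 56 left.
July 2136 has 31 days: 56 − 31 = 25 left.
25 days into August 2136 → August 25, 2136.
Subtracting 600 days from August 25, 2136:
Going back 25 days from August 25, 2136 reaches the end of the previous month; 600 − 25 = 575 left.
July 2136 has 31 days: 575 − 31 = 544 left.
June 2136 has 30 days: 544 − 30 = 514 left.
May 2136 has 31 days: 514 − 31 = 483 left.
April 2136 has 30 days: 483 − 30 = 453 left.
March 2136 has 31 days: 453 − 31 = 422 left.
February 2136 has 29 days (2136 is a leap year): 422 − 29 = 393 left.
January 2136 has 31 days: 393 − 31 = 362 left.
December 2135 has 31 days: 362 − 31 = 331 left.
November 2135 has 30 days: 331 − 30 = 301 left.
October 2135 has 31 days: 301 − 31 = 270 left.
September 2135 has 30 days: 270 − 30 = 240 left.
August 2135 has 31 days: 240 − 31 = 209 left.
July 2135 has 31 days: 209 − 31 = 178 left.
June 2135 has 30 days: 178 − 30 = 148 left.
May 2135 has 31 days: 148 − 31 = 117 left.
April 2135 has 30 days: 117 − 30 = 87 left.
March 2135 has 31 days: 87 − 31 = 56 left.
February 2135 has 28 days (2135 is not a leap year): 56 − 28 = 28 left.
January 2135 has 31 days; 31 − 28 = 3 → January 3, 2135.
Counting forward 267 days from January 3, 2135:
January has 31 days, so 31 − 3 = 28 days remain after January 3, 2135; 267 − 28 = 239 left.
February 2135 has 28 days (2135 is not a leap year): 239 − 28 = 211 left.
March 2135 has 31 days: 211 − 31 = 180 left.
April 2135 has 30 days: 180 − 30 = 150 left.
May 2135 has 31 days: 150 − 31 = 119 left.
June 2135 has 30 days: 119 − 30 = 89 left.
July 2135 has 31 days: 89 − 31 = 58 left.
August 2135 has 31 days: 58 − 31 = 27 left.
27 days into September 2135 → September 27, 2135.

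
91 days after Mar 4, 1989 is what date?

Adding 91 days from March 4, 1989.
March has 31 days, so 31 − 4 = 27 days remain after March 4, 1989; 91 − 27 = 64 left.
April 1989 has 30 days: 64 − 30 = 34 left.
May 1989 has 31 days: 34 − 31 = 3 left.
3 days into June 1989 → June 3, 1989.

June 3, 1989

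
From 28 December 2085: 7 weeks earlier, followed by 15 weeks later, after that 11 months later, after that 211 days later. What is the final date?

Subtracting 7 weeks (= 49 days) from December 28, 2085:
Going back 28 days from December 28, 2085 reaches the end of the previous month; 49 − 28 = 21 left.
November 2085 has 30 days; 30 − 21 = 9 → November 9, 2085.
Advancing 15 weeks (= 105 days) from November 9, 2085:
November has 30 days, so 30 − 9 = 21 days remain after November 9, 2085; 105 − 21 = 84 left.
December 2085 has 31 days: 84 − 31 = 53 left.
January 2086 has 31 days: 53 − 31 = 22 left.
22 days into February 2086 → February 22, 2086.
Adding 11 months from February 22, 2086:
month 2 + 11 = 13, which is month 1 of year 2087 → January 2087.
Day 22 is valid in January, giving January 22, 2087.
Counting forward 211 days from January 22, 2087:
January has 31 days, so 31 − 22 = 9 days remain after January 22, 2087; 211 − 9 = 202 left.
February 2087 has 28 days (2087 is not a leap year): 202 − 28 = 174 left.
March 2087 has 31 days: 174 − 31 = 143 left.
April 2087 has 30 days: 143 − 30 = 113 left.
May 2087 has 31 days: 113 − 31 = 82 left.
June 2087 has 30 days: 82 − 30 = 52 left.
July 2087 has 31 days: 52 − 31 = 21 left.
21 days into August 2087 → August 21, 2087.

August 21, 2087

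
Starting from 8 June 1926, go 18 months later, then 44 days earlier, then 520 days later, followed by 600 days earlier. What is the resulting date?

August 6, 1927

Advancing 18 months from June 8, 1926:
month 6 + 18 = 24, which is month 12 of year 1927 → December 1927.
Day 8 is valid in December, giving December 8, 1927.
Going back 44 days from December 8, 1927:
Going back 8 days from December 8, 1927 reaches the end of the previous month; 44 − 8 = 36 left.
November 1927 has 30 days: 36 − 30 = 6 left.
October 1927 has 31 days; 31 − 6 = 25 → October 25, 1927.
Counting forward 520 days from October 25, 1927:
October has 31 days, so 31 − 25 = 6 days remain after October 25, 1927; 520 − 6 = 514 left.
November 1927 has 30 days: 514 − 30 = 484 left.
December 1927 has 31 days: 484 − 31 = 453 left.
January 1928 has 31 days: 453 − 31 = 422 left.
February 1928 has 29 days (1928 is a leap year): 422 − 29 = 393 left.
March 1928 has 31 days: 393 − 31 = 362 left.
April 1928 has 30 days: 362 − 30 = 332 left.
May 1928 has 31 days: 332 − 31 = 301 left.
June 1928 has 30 days: 301 − 30 = 271 left.
July 1928 has 31 days: 271 − 31 = 240 left.
August 1928 has 31 days: 240 − 31 = 209 left.
September 1928 has 30 days: 209 − 30 = 179 left.
October 1928 has 31 days: 179 − 31 = 148 left.
November 1928 has 30 days: 148 − 30 = 118 left.
December 1928 has 31 days: 118 − 31 = 87 left.
January 1929 has 31 days: 87 − 31 = 56 left.
February 1929 has 28 days (1929 is not a leap year): 56 − 28 = 28 left.
28 days into March 1929 → March 28, 1929.
Subtracting 600 days from March 28, 1929:
Going back 28 days from March 28, 1929 reaches the end of the previous month; 600 − 28 = 572 left.
February 1929 has 28 days (1929 is not a leap year): 572 − 28 = 544 left.
January 1929 has 31 days: 544 − 31 = 513 left.
December 1928 has 31 days: 513 − 31 = 482 left.
November 1928 has 30 days: 482 − 30 = 452 left.
October 1928 has 31 days: 452 − 31 = 421 left.
September 1928 has 30 days: 421 − 30 = 391 left.
August 1928 has 31 days: 391 − 31 = 360 left.
July 1928 has 31 days: 360 − 31 = 329 left.
June 1928 has 30 days: 329 − 30 = 299 left.
May 1928 has 31 days: 299 − 31 = 268 left.
April 1928 has 30 days: 268 − 30 = 238 left.
March 1928 has 31 days: 238 − 31 = 207 left.
February 1928 has 29 days (1928 is a leap year): 207 − 29 = 178 left.
January 1928 has 31 days: 178 − 31 = 147 left.
December 1927 has 31 days: 147 − 31 = 116 left.
November 1927 has 30 days: 116 − 30 = 86 left.
October 1927 has 31 days: 86 − 31 = 55 left.
September 1927 has 30 days: 55 − 30 = 25 left.
August 1927 has 31 days; 31 − 25 = 6 → August 6, 1927.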